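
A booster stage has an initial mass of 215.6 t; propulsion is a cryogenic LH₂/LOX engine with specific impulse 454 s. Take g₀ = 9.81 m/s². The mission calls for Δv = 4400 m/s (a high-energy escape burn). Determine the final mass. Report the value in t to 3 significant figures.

final mass ≈ 80.3 t

v_e = Isp · g₀ = 454 × 9.81 = 4453.7 m/s.
m₀/m_f = exp(Δv / v_e) = exp(4400 / 4453.7) = exp(0.9879) = 2.6857.
m_f = m₀ / 2.6857 = 215.6 / 2.6857 = 80.277 t.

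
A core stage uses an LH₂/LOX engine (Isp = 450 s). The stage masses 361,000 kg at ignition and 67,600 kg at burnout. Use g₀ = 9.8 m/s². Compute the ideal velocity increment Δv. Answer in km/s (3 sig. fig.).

Δv ≈ 7.39 km/s

v_e = Isp · g₀ = 450 × 9.8 = 4410.0 m/s.
Rocket equation: Δv = v_e · ln(m₀/m_f) = 4410.0 × ln(5.34) = 4410.0 × 1.6753 ≈ 7387.9 m/s.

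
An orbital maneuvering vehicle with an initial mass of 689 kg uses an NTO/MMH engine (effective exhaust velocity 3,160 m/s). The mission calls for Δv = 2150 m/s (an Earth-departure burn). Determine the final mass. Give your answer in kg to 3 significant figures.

Rocket equation: m₀/m_f = exp(Δv / v_e) = exp(2150 / 3160.0) = exp(0.6804) = 1.9746.
m_f = m₀ / 1.9746 = 689 / 1.9746 = 348.931 kg.

final mass ≈ 349 kg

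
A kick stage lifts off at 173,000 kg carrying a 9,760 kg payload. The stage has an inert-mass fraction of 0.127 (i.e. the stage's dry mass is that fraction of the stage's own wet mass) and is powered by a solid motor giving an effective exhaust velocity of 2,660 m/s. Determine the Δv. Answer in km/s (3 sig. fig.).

Δv ≈ 4.62 km/s

Stage wet mass = m₀ − payload = 173,000 − 9,760 = 163,240 kg.
Stage dry mass = ε × stage wet mass = 0.127 × 163,240 = 20,731.5 kg.
Burnout mass m_f = stage dry + payload = 20,731.5 + 9,760 = 30,491.5 kg.
From the ideal rocket equation, Δv = v_e · ln(173,000/30,491.5) = 2660.0 × ln(5.674) = 2660.0 × 1.7358 ≈ 4617 m/s.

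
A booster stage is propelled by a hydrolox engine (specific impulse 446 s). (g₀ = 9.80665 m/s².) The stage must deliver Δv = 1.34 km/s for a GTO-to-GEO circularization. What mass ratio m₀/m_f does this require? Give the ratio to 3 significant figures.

v_e = Isp · g₀ = 446 × 9.80665 = 4373.8 m/s.
m₀/m_f = exp(Δv / v_e) = exp(1340 / 4373.8) = exp(0.3064) = 1.3585.

mass ratio ≈ 1.36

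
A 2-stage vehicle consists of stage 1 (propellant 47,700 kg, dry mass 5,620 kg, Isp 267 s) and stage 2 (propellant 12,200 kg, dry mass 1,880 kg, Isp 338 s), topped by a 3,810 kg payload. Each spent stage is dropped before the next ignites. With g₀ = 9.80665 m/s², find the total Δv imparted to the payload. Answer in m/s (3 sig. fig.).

Δv ≈ 6700 m/s

Ignition mass of stage 1 = 47,700+5,620 + 12,200+1,880 + 3,810 = 71,210 kg.
Stage 1: m₀ = 71,210 kg, m_f = 71,210 − 47,700 = 23,510 kg; Δv = 267×9.80665×ln(3.029) = 2618.4×1.1082 ≈ 2902 m/s.
Stage 2: m₀ = 17,890 kg, m_f = 17,890 − 12,200 = 5,690 kg; Δv = 338×9.80665×ln(3.144) = 3314.6×1.1455 ≈ 3797 m/s.
Total Δv = 2902 + 3797 = 6699 m/s.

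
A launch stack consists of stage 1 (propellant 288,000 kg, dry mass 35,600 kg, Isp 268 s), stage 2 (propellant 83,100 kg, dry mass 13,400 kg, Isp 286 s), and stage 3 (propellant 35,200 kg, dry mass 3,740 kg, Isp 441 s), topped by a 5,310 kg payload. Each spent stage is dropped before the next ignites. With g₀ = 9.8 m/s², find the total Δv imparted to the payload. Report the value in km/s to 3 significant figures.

Ignition mass of stage 1 = 288,000+35,600 + 83,100+13,400 + 35,200+3,740 + 5,310 = 464,350 kg.
Stage 1: m₀ = 464,350 kg, m_f = 464,350 − 288,000 = 176,350 kg; Δv = 268×9.8×ln(2.633) = 2626.4×0.9682 ≈ 2543 m/s.
Stage 2: m₀ = 140,750 kg, m_f = 140,750 − 83,100 = 57,650 kg; Δv = 286×9.8×ln(2.441) = 2802.8×0.8926 ≈ 2502 m/s.
Stage 3: m₀ = 44,250 kg, m_f = 44,250 − 35,200 = 9,050 kg; Δv = 441×9.8×ln(4.89) = 4321.8×1.5871 ≈ 6859 m/s.
Total Δv = 2543 + 2502 + 6859 = 11904 m/s.

Δv ≈ 11.9 km/s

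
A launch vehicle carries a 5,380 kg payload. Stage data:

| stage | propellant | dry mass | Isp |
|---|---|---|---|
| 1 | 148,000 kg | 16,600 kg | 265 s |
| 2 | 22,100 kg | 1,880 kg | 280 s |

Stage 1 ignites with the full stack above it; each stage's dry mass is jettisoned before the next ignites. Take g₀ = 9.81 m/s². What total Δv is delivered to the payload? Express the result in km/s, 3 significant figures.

Δv ≈ 7.58 km/s

Ignition mass of stage 1 = 148,000+16,600 + 22,100+1,880 + 5,380 = 193,960 kg.
Stage 1: m₀ = 193,960 kg, m_f = 193,960 − 148,000 = 45,960 kg; Δv = 265×9.81×ln(4.22) = 2599.7×1.4399 ≈ 3743 m/s.
Stage 2: m₀ = 29,360 kg, m_f = 29,360 − 22,100 = 7,260 kg; Δv = 280×9.81×ln(4.044) = 2746.8×1.3973 ≈ 3838 m/s.
Total Δv = 3743 + 3838 = 7581 m/s.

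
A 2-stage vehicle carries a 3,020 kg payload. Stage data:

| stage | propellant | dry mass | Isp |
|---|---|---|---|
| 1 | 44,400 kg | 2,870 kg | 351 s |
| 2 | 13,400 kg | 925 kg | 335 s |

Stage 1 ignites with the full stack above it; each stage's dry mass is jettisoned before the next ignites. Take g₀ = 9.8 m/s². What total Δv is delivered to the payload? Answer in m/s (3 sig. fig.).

Ignition mass of stage 1 = 44,400+2,870 + 13,400+925 + 3,020 = 64,615 kg.
Stage 1: m₀ = 64,615 kg, m_f = 64,615 − 44,400 = 20,215 kg; Δv = 351×9.8×ln(3.196) = 3439.8×1.1620 ≈ 3997 m/s.
Stage 2: m₀ = 17,345 kg, m_f = 17,345 − 13,400 = 3,945 kg; Δv = 335×9.8×ln(4.397) = 3283.0×1.4809 ≈ 4862 m/s.
Total Δv = 3997 + 4862 = 8859 m/s.

Δv ≈ 8860 m/s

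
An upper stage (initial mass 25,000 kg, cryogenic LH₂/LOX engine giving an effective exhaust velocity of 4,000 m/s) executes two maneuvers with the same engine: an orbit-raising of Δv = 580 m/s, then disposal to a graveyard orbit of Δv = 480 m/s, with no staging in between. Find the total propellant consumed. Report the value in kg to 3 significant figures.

total propellant consumed ≈ 5820 kg

After the first burn: m = 25000 × exp(−580/4000.0) = 25000 × 0.86502 = 21,625.5 kg.
After the second burn: m = 21,625.5 × exp(−480/4000.0) = 21,625.5 × 0.88692 = 19,180.1 kg.
Total propellant = m₀ − m_final = 25000 − 19,180.1 = 5,819.9 kg.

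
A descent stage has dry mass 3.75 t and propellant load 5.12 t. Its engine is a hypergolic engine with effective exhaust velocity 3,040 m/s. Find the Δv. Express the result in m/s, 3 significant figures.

m₀ = m_dry + m_prop = 3.75 + 5.12 = 8.87 t.
Δv = v_e · ln(m₀/m_f) = 3040.0 × ln(2.365) = 3040.0 × 0.8609 ≈ 2617.2 m/s.

Δv ≈ 2620 m/s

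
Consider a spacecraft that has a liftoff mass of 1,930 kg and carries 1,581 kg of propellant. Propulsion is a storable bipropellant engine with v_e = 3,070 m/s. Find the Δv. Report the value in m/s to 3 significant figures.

m_f = m₀ − m_prop = 1,930 − 1,581 = 349 kg.
Rocket equation: Δv = v_e · ln(m₀/m_f) = 3070.0 × ln(5.53) = 3070.0 × 1.7102 ≈ 5250.3 m/s.

Δv ≈ 5250 m/s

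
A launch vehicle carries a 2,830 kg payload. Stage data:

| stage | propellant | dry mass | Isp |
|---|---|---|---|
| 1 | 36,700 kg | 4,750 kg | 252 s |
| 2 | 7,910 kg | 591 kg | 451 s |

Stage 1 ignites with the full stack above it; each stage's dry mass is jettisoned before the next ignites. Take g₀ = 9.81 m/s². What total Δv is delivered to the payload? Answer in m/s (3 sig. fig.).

Δv ≈ 8240 m/s

Ignition mass of stage 1 = 36,700+4,750 + 7,910+591 + 2,830 = 52,781 kg.
Stage 1: m₀ = 52,781 kg, m_f = 52,781 − 36,700 = 16,081 kg; Δv = 252×9.81×ln(3.282) = 2472.1×1.1885 ≈ 2938 m/s.
Stage 2: m₀ = 11,331 kg, m_f = 11,331 − 7,910 = 3,421 kg; Δv = 451×9.81×ln(3.312) = 4424.3×1.1976 ≈ 5299 m/s.
Total Δv = 2938 + 5299 = 8237 m/s.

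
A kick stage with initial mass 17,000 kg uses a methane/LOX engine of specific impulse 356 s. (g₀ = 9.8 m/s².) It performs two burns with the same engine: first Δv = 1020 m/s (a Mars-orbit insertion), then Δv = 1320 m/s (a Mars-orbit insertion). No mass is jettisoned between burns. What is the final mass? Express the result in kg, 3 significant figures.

final mass ≈ 8690 kg

v_e = Isp · g₀ = 356 × 9.8 = 3488.8 m/s.
After the first burn: m = 17000 × exp(−1020/3488.8) = 17000 × 0.74650 = 12,690.5 kg.
After the second burn: m = 12,690.5 × exp(−1320/3488.8) = 12,690.5 × 0.68499 = 8,692.87 kg.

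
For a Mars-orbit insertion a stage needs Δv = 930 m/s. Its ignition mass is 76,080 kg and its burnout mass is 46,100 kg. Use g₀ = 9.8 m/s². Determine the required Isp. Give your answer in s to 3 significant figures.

ln(m₀/m_f) = ln(76080/46100) = ln(1.65) = 0.5010.
From the ideal rocket equation, v_e = Δv / ln(m₀/m_f) = 930 / 0.5010 = 1856.4 m/s.
Isp = v_e / g₀ = 1856.4 / 9.8 = 189.4 s.

Isp ≈ 189 s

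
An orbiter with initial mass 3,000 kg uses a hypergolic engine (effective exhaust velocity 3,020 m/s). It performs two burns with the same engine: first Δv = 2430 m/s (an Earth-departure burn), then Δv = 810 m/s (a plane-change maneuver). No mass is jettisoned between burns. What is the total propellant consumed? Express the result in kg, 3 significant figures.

total propellant consumed ≈ 1970 kg

After the first burn: m = 3000 × exp(−2430/3020.0) = 3000 × 0.44725 = 1,341.75 kg.
After the second burn: m = 1,341.75 × exp(−810/3020.0) = 1,341.75 × 0.76475 = 1,026.1 kg.
Total propellant = m₀ − m_final = 3000 − 1,026.1 = 1,973.9 kg.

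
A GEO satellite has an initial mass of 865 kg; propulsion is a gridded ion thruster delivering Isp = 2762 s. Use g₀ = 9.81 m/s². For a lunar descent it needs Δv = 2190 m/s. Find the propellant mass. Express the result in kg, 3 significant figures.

v_e = Isp · g₀ = 2762 × 9.81 = 27095.2 m/s.
m₀/m_f = exp(Δv / v_e) = exp(2190 / 27095.2) = exp(0.0808) = 1.0842.
m_f = 865 / 1.0842 = 797.823 kg, so propellant = m₀ − m_f = 865 − 797.823 = 67.177 kg.

propellant mass ≈ 67.2 kg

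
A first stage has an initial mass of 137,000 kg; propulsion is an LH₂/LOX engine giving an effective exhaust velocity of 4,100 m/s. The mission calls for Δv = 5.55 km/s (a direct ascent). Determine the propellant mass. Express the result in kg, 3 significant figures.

By the Tsiolkovsky rocket equation, m₀/m_f = exp(Δv / v_e) = exp(5550 / 4100.0) = exp(1.3537) = 3.8716.
m_f = 137,000 / 3.8716 = 35,385.9 kg, so propellant = m₀ − m_f = 137,000 − 35,385.9 = 101,614.1 kg.

propellant mass ≈ 102000 kg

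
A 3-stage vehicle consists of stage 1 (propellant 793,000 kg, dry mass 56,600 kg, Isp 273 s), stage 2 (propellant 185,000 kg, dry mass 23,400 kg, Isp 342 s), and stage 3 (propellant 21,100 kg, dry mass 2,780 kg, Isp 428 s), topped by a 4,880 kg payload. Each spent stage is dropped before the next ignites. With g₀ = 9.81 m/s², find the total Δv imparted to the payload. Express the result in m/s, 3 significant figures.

Δv ≈ 14100 m/s

Ignition mass of stage 1 = 793,000+56,600 + 185,000+23,400 + 21,100+2,780 + 4,880 = 1,086,760 kg.
Stage 1: m₀ = 1,086,760 kg, m_f = 1,086,760 − 793,000 = 293,760 kg; Δv = 273×9.81×ln(3.699) = 2678.1×1.3082 ≈ 3504 m/s.
Stage 2: m₀ = 237,160 kg, m_f = 237,160 − 185,000 = 52,160 kg; Δv = 342×9.81×ln(4.547) = 3355.0×1.5144 ≈ 5081 m/s.
Stage 3: m₀ = 28,760 kg, m_f = 28,760 − 21,100 = 7,660 kg; Δv = 428×9.81×ln(3.755) = 4198.7×1.3230 ≈ 5555 m/s.
Total Δv = 3504 + 5081 + 5555 = 14140 m/s.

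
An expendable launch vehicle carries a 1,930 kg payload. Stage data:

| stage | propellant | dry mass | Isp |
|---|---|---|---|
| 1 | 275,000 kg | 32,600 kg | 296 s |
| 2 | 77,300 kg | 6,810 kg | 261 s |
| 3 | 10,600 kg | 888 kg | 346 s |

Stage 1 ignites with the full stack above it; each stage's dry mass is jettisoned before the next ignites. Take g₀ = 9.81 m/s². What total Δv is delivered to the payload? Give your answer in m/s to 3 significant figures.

Δv ≈ 12600 m/s

Ignition mass of stage 1 = 275,000+32,600 + 77,300+6,810 + 10,600+888 + 1,930 = 405,128 kg.
Stage 1: m₀ = 405,128 kg, m_f = 405,128 − 275,000 = 130,128 kg; Δv = 296×9.81×ln(3.113) = 2903.8×1.1357 ≈ 3298 m/s.
Stage 2: m₀ = 97,528 kg, m_f = 97,528 − 77,300 = 20,228 kg; Δv = 261×9.81×ln(4.821) = 2560.4×1.5731 ≈ 4028 m/s.
Stage 3: m₀ = 13,418 kg, m_f = 13,418 − 10,600 = 2,818 kg; Δv = 346×9.81×ln(4.762) = 3394.3×1.5606 ≈ 5297 m/s.
Total Δv = 3298 + 4028 + 5297 = 12623 m/s.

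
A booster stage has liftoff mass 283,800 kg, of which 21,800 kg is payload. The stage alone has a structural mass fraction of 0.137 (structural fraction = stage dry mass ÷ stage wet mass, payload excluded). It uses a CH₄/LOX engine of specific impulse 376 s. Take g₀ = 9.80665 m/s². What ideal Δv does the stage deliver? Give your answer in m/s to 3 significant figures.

Stage wet mass = m₀ − payload = 283,800 − 21,800 = 262,000 kg.
Stage dry mass = ε × stage wet mass = 0.137 × 262,000 = 35,894 kg.
Burnout mass m_f = stage dry + payload = 35,894 + 21,800 = 57,694 kg.
v_e = Isp · g₀ = 376 × 9.80665 = 3687.3 m/s.
Δv = v_e · ln(283,800/57,694) = 3687.3 × ln(4.919) = 3687.3 × 1.5931 ≈ 5874 m/s.

Δv ≈ 5870 m/s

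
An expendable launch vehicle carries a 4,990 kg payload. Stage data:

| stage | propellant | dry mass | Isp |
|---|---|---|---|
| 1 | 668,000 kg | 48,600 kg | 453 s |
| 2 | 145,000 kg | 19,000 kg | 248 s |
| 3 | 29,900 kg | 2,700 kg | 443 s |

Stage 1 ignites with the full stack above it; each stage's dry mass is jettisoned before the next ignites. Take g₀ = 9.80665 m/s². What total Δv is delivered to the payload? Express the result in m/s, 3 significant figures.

Δv ≈ 15800 m/s

Ignition mass of stage 1 = 668,000+48,600 + 145,000+19,000 + 29,900+2,700 + 4,990 = 918,190 kg.
Stage 1: m₀ = 918,190 kg, m_f = 918,190 − 668,000 = 250,190 kg; Δv = 453×9.80665×ln(3.67) = 4442.4×1.3002 ≈ 5776 m/s.
Stage 2: m₀ = 201,590 kg, m_f = 201,590 − 145,000 = 56,590 kg; Δv = 248×9.80665×ln(3.562) = 2432.0×1.2704 ≈ 3090 m/s.
Stage 3: m₀ = 37,590 kg, m_f = 37,590 − 29,900 = 7,690 kg; Δv = 443×9.80665×ln(4.888) = 4344.3×1.5868 ≈ 6894 m/s.
Total Δv = 5776 + 3090 + 6894 = 15760 m/s.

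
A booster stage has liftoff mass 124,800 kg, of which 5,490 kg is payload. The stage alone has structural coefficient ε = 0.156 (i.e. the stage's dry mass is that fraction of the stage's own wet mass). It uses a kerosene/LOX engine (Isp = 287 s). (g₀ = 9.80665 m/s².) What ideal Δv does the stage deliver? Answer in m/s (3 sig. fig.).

Δv ≈ 4630 m/s

Stage wet mass = m₀ − payload = 124,800 − 5,490 = 119,310 kg.
Stage dry mass = ε × stage wet mass = 0.156 × 119,310 = 18,612.4 kg.
Burnout mass m_f = stage dry + payload = 18,612.4 + 5,490 = 24,102.4 kg.
v_e = Isp · g₀ = 287 × 9.80665 = 2814.5 m/s.
Δv = v_e · ln(124,800/24,102.4) = 2814.5 × ln(5.178) = 2814.5 × 1.6444 ≈ 4628 m/s.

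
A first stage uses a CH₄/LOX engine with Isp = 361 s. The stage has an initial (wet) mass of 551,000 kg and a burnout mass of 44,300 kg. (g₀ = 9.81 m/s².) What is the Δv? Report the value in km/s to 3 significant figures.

v_e = Isp · g₀ = 361 × 9.81 = 3541.4 m/s.
Δv = v_e · ln(m₀/m_f) = 3541.4 × ln(12.44) = 3541.4 × 2.5208 ≈ 8927.0 m/s.

Δv ≈ 8.93 km/s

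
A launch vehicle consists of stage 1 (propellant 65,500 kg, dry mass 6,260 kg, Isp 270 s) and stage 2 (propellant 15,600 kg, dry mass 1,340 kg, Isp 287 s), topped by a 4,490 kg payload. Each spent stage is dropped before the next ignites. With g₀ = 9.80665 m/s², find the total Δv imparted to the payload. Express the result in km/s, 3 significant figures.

Ignition mass of stage 1 = 65,500+6,260 + 15,600+1,340 + 4,490 = 93,190 kg.
Stage 1: m₀ = 93,190 kg, m_f = 93,190 − 65,500 = 27,690 kg; Δv = 270×9.80665×ln(3.365) = 2647.8×1.2136 ≈ 3213 m/s.
Stage 2: m₀ = 21,430 kg, m_f = 21,430 − 15,600 = 5,830 kg; Δv = 287×9.80665×ln(3.676) = 2814.5×1.3018 ≈ 3664 m/s.
Total Δv = 3213 + 3664 = 6877 m/s.

Δv ≈ 6.88 km/s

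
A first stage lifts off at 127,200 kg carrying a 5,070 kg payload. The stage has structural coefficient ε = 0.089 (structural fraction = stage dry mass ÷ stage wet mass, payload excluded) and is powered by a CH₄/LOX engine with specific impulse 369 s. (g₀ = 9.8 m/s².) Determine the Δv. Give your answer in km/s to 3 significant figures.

Δv ≈ 7.51 km/s

Stage wet mass = m₀ − payload = 127,200 − 5,070 = 122,130 kg.
Stage dry mass = ε × stage wet mass = 0.089 × 122,130 = 10,869.6 kg.
Burnout mass m_f = stage dry + payload = 10,869.6 + 5,070 = 15,939.6 kg.
v_e = Isp · g₀ = 369 × 9.8 = 3616.2 m/s.
Rocket equation: Δv = v_e · ln(127,200/15,939.6) = 3616.2 × ln(7.98) = 3616.2 × 2.0770 ≈ 7511 m/s.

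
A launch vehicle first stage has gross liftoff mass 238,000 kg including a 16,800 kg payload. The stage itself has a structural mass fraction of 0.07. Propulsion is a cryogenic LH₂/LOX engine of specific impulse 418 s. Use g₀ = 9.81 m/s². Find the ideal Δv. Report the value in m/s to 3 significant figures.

Δv ≈ 8190 m/s

Stage wet mass = m₀ − payload = 238,000 − 16,800 = 221,200 kg.
Stage dry mass = ε × stage wet mass = 0.07 × 221,200 = 15,484 kg.
Burnout mass m_f = stage dry + payload = 15,484 + 16,800 = 32,284 kg.
v_e = Isp · g₀ = 418 × 9.81 = 4100.6 m/s.
By the Tsiolkovsky rocket equation, Δv = v_e · ln(238,000/32,284) = 4100.6 × ln(7.372) = 4100.6 × 1.9977 ≈ 8192 m/s.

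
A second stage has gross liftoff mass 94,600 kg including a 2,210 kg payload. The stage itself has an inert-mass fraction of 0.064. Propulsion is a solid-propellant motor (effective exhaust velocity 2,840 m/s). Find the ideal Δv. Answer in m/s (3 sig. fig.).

Δv ≈ 6970 m/s

Stage wet mass = m₀ − payload = 94,600 − 2,210 = 92,390 kg.
Stage dry mass = ε × stage wet mass = 0.064 × 92,390 = 5,912.96 kg.
Burnout mass m_f = stage dry + payload = 5,912.96 + 2,210 = 8,122.96 kg.
Rocket equation: Δv = v_e · ln(94,600/8,122.96) = 2840.0 × ln(11.65) = 2840.0 × 2.4550 ≈ 6972 m/s.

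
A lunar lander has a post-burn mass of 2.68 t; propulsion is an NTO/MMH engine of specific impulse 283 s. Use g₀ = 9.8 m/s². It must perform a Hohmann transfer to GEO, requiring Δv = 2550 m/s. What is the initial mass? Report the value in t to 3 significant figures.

initial mass ≈ 6.72 t

v_e = Isp · g₀ = 283 × 9.8 = 2773.4 m/s.
Using Δv = v_e ln(m₀/m_f): m₀/m_f = exp(Δv / v_e) = exp(2550 / 2773.4) = exp(0.9194) = 2.5079.
m₀ = m_f × 2.5079 = 2.68 × 2.5079 = 6.72117 t.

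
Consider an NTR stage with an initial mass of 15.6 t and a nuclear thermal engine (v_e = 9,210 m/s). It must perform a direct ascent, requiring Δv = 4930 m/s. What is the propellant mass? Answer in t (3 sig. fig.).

Rocket equation: m₀/m_f = exp(Δv / v_e) = exp(4930 / 9210.0) = exp(0.5353) = 1.7079.
m_f = 15.6 / 1.7079 = 9.13402 t, so propellant = m₀ − m_f = 15.6 − 9.13402 = 6.46598 t.

propellant mass ≈ 6.47 t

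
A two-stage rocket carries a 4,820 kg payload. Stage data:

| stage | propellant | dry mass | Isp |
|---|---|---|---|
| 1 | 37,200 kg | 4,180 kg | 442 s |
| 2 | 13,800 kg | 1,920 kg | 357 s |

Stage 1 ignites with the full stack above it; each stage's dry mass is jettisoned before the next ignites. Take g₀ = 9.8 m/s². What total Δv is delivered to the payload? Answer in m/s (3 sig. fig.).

Ignition mass of stage 1 = 37,200+4,180 + 13,800+1,920 + 4,820 = 61,920 kg.
Stage 1: m₀ = 61,920 kg, m_f = 61,920 − 37,200 = 24,720 kg; Δv = 442×9.8×ln(2.505) = 4331.6×0.9182 ≈ 3977 m/s.
Stage 2: m₀ = 20,540 kg, m_f = 20,540 − 13,800 = 6,740 kg; Δv = 357×9.8×ln(3.047) = 3498.6×1.1143 ≈ 3899 m/s.
Total Δv = 3977 + 3899 = 7876 m/s.

Δv ≈ 7880 m/s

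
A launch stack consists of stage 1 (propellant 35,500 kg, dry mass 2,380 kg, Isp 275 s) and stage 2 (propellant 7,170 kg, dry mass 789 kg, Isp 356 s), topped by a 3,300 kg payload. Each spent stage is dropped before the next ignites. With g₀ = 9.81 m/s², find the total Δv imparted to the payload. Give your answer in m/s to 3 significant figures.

Ignition mass of stage 1 = 35,500+2,380 + 7,170+789 + 3,300 = 49,139 kg.
Stage 1: m₀ = 49,139 kg, m_f = 49,139 − 35,500 = 13,639 kg; Δv = 275×9.81×ln(3.603) = 2697.8×1.2817 ≈ 3458 m/s.
Stage 2: m₀ = 11,259 kg, m_f = 11,259 − 7,170 = 4,089 kg; Δv = 356×9.81×ln(2.753) = 3492.4×1.0129 ≈ 3537 m/s.
Total Δv = 3458 + 3537 = 6995 m/s.

Δv ≈ 7000 m/s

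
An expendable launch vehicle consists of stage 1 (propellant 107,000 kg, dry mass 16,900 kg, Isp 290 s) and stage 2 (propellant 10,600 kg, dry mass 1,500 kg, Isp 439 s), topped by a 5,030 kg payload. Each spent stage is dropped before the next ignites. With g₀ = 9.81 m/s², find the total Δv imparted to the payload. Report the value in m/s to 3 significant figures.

Ignition mass of stage 1 = 107,000+16,900 + 10,600+1,500 + 5,030 = 141,030 kg.
Stage 1: m₀ = 141,030 kg, m_f = 141,030 − 107,000 = 34,030 kg; Δv = 290×9.81×ln(4.144) = 2844.9×1.4217 ≈ 4045 m/s.
Stage 2: m₀ = 17,130 kg, m_f = 17,130 − 10,600 = 6,530 kg; Δv = 439×9.81×ln(2.623) = 4306.6×0.9644 ≈ 4153 m/s.
Total Δv = 4045 + 4153 = 8198 m/s.

Δv ≈ 8200 m/s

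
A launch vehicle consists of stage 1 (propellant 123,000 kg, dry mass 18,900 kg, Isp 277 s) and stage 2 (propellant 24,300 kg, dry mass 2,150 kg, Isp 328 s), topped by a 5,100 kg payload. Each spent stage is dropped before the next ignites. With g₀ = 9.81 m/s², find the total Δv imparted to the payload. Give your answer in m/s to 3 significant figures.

Δv ≈ 8090 m/s

Ignition mass of stage 1 = 123,000+18,900 + 24,300+2,150 + 5,100 = 173,450 kg.
Stage 1: m₀ = 173,450 kg, m_f = 173,450 − 123,000 = 50,450 kg; Δv = 277×9.81×ln(3.438) = 2717.4×1.2349 ≈ 3356 m/s.
Stage 2: m₀ = 31,550 kg, m_f = 31,550 − 24,300 = 7,250 kg; Δv = 328×9.81×ln(4.352) = 3217.7×1.4706 ≈ 4732 m/s.
Total Δv = 3356 + 4732 = 8088 m/s.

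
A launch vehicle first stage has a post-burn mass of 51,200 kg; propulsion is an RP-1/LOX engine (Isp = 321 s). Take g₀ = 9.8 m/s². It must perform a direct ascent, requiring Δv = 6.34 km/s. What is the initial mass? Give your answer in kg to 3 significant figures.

v_e = Isp · g₀ = 321 × 9.8 = 3145.8 m/s.
m₀/m_f = exp(Δv / v_e) = exp(6340 / 3145.8) = exp(2.0154) = 7.5036.
m₀ = m_f × 7.5036 = 51,200 × 7.5036 = 384,184 kg.

initial mass ≈ 384000 kg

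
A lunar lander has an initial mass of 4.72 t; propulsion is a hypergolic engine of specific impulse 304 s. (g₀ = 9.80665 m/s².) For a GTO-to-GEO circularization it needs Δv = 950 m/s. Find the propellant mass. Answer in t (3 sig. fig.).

propellant mass ≈ 1.29 t

v_e = Isp · g₀ = 304 × 9.80665 = 2981.2 m/s.
Using Δv = v_e ln(m₀/m_f): m₀/m_f = exp(Δv / v_e) = exp(950 / 2981.2) = exp(0.3187) = 1.3753.
m_f = 4.72 / 1.3753 = 3.43198 t, so propellant = m₀ − m_f = 4.72 − 3.43198 = 1.28802 t.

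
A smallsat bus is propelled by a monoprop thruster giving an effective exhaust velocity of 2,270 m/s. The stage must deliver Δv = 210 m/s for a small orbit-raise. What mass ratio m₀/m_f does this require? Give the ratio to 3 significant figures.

Using Δv = v_e ln(m₀/m_f): m₀/m_f = exp(Δv / v_e) = exp(210 / 2270.0) = exp(0.0925) = 1.0969.

mass ratio ≈ 1.10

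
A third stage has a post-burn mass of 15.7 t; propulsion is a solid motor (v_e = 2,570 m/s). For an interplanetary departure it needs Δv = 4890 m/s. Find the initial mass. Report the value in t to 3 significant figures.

Rocket equation: m₀/m_f = exp(Δv / v_e) = exp(4890 / 2570.0) = exp(1.9027) = 6.7041.
m₀ = m_f × 6.7041 = 15.7 × 6.7041 = 105.254 t.

initial mass ≈ 105 t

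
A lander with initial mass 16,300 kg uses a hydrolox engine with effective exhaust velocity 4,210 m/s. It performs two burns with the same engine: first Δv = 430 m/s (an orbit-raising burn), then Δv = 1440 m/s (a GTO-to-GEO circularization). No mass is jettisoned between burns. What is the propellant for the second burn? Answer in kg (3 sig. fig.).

propellant for the second burn ≈ 4260 kg

After the first burn: m = 16300 × exp(−430/4210.0) = 16300 × 0.90291 = 14,717.4 kg.
After the second burn: m = 14,717.4 × exp(−1440/4210.0) = 14,717.4 × 0.71032 = 10,454.1 kg.
Second-burn propellant = 14,717.4 − 10,454.1 = 4,263.3 kg.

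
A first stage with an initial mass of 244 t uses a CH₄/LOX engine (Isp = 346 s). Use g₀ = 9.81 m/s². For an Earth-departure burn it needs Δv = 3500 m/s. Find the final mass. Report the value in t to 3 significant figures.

final mass ≈ 87.0 t

v_e = Isp · g₀ = 346 × 9.81 = 3394.3 m/s.
m₀/m_f = exp(Δv / v_e) = exp(3500 / 3394.3) = exp(1.0312) = 2.8043.
m_f = m₀ / 2.8043 = 244 / 2.8043 = 87.0092 t.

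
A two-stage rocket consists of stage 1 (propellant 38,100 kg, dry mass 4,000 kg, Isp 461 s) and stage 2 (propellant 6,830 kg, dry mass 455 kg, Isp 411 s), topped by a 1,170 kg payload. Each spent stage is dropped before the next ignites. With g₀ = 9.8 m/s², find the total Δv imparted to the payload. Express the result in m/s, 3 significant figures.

Δv ≈ 13000 m/s

Ignition mass of stage 1 = 38,100+4,000 + 6,830+455 + 1,170 = 50,555 kg.
Stage 1: m₀ = 50,555 kg, m_f = 50,555 − 38,100 = 12,455 kg; Δv = 461×9.8×ln(4.059) = 4517.8×1.4009 ≈ 6329 m/s.
Stage 2: m₀ = 8,455 kg, m_f = 8,455 − 6,830 = 1,625 kg; Δv = 411×9.8×ln(5.203) = 4027.8×1.6493 ≈ 6643 m/s.
Total Δv = 6329 + 6643 = 12972 m/s.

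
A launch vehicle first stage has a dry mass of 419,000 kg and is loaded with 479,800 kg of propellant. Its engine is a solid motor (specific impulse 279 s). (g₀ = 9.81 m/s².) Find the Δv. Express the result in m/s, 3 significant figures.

v_e = Isp · g₀ = 279 × 9.81 = 2737.0 m/s.
m₀ = m_dry + m_prop = 419,000 + 479,800 = 898,800 kg.
By the Tsiolkovsky rocket equation, Δv = v_e · ln(m₀/m_f) = 2737.0 × ln(2.145) = 2737.0 × 0.7632 ≈ 2088.8 m/s.

Δv ≈ 2090 m/s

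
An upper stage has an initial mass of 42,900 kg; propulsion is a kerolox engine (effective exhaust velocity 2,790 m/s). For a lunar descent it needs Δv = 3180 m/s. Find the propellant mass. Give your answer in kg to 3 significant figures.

m₀/m_f = exp(Δv / v_e) = exp(3180 / 2790.0) = exp(1.1398) = 3.1261.
m_f = 42,900 / 3.1261 = 13,723.2 kg, so propellant = m₀ − m_f = 42,900 − 13,723.2 = 29,176.8 kg.

propellant mass ≈ 29200 kg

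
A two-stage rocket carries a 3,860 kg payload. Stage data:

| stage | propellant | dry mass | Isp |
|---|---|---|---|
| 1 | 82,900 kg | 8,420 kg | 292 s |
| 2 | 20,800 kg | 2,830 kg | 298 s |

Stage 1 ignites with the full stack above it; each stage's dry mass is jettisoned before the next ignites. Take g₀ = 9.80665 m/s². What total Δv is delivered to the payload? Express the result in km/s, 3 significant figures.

Δv ≈ 7.56 km/s

Ignition mass of stage 1 = 82,900+8,420 + 20,800+2,830 + 3,860 = 118,810 kg.
Stage 1: m₀ = 118,810 kg, m_f = 118,810 − 82,900 = 35,910 kg; Δv = 292×9.80665×ln(3.309) = 2863.5×1.1965 ≈ 3426 m/s.
Stage 2: m₀ = 27,490 kg, m_f = 27,490 − 20,800 = 6,690 kg; Δv = 298×9.80665×ln(4.109) = 2922.4×1.4132 ≈ 4130 m/s.
Total Δv = 3426 + 4130 = 7556 m/s.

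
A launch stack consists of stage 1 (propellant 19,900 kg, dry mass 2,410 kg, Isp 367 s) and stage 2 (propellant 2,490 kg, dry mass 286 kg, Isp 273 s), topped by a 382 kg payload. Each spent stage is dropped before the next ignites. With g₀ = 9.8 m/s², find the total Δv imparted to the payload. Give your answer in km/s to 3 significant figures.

Δv ≈ 9.62 km/s

Ignition mass of stage 1 = 19,900+2,410 + 2,490+286 + 382 = 25,468 kg.
Stage 1: m₀ = 25,468 kg, m_f = 25,468 − 19,900 = 5,568 kg; Δv = 367×9.8×ln(4.574) = 3596.6×1.5204 ≈ 5468 m/s.
Stage 2: m₀ = 3,158 kg, m_f = 3,158 − 2,490 = 668 kg; Δv = 273×9.8×ln(4.728) = 2675.4×1.5534 ≈ 4156 m/s.
Total Δv = 5468 + 4156 = 9624 m/s.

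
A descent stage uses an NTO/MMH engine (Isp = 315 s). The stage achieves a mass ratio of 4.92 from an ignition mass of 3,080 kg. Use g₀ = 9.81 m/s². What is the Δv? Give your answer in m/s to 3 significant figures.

v_e = Isp · g₀ = 315 × 9.81 = 3090.2 m/s.
Δv = v_e · ln(4.92) = 3090.2 × 1.5933 ≈ 4923.6 m/s.

Δv ≈ 4920 m/s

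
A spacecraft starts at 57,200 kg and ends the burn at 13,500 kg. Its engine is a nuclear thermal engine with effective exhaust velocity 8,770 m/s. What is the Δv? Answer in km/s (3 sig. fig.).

Δv ≈ 12.7 km/s

Δv = v_e · ln(m₀/m_f) = 8770.0 × ln(4.237) = 8770.0 × 1.4439 ≈ 12662.7 m/s.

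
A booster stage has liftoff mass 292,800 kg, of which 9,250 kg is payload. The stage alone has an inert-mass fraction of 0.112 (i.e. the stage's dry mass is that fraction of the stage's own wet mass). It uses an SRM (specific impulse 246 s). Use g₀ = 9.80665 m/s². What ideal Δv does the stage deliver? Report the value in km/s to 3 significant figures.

Stage wet mass = m₀ − payload = 292,800 − 9,250 = 283,550 kg.
Stage dry mass = ε × stage wet mass = 0.112 × 283,550 = 31,757.6 kg.
Burnout mass m_f = stage dry + payload = 31,757.6 + 9,250 = 41,007.6 kg.
v_e = Isp · g₀ = 246 × 9.80665 = 2412.4 m/s.
Δv = v_e · ln(292,800/41,007.6) = 2412.4 × ln(7.14) = 2412.4 × 1.9657 ≈ 4742 m/s.

Δv ≈ 4.74 km/s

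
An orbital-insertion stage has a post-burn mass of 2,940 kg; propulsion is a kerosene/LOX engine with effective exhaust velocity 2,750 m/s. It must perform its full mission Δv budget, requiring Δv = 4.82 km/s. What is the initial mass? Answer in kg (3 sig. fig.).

From the ideal rocket equation, m₀/m_f = exp(Δv / v_e) = exp(4820 / 2750.0) = exp(1.7527) = 5.7703.
m₀ = m_f × 5.7703 = 2,940 × 5.7703 = 16,964.7 kg.

initial mass ≈ 17000 kg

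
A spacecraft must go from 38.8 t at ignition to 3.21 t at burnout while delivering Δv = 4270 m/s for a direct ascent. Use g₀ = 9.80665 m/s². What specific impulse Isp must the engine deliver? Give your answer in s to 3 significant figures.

ln(m₀/m_f) = ln(38800/3210) = ln(12.09) = 2.4921.
Using Δv = v_e ln(m₀/m_f): v_e = Δv / ln(m₀/m_f) = 4270 / 2.4921 = 1713.4 m/s.
Isp = v_e / g₀ = 1713.4 / 9.80665 = 174.7 s.

Isp ≈ 175 s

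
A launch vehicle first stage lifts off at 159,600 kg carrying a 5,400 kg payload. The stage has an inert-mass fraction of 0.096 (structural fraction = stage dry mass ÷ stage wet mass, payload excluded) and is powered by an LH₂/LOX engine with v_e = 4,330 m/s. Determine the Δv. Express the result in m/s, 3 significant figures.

Stage wet mass = m₀ − payload = 159,600 − 5,400 = 154,200 kg.
Stage dry mass = ε × stage wet mass = 0.096 × 154,200 = 14,803.2 kg.
Burnout mass m_f = stage dry + payload = 14,803.2 + 5,400 = 20,203.2 kg.
Δv = v_e · ln(159,600/20,203.2) = 4330.0 × ln(7.9) = 4330.0 × 2.0668 ≈ 8949 m/s.

Δv ≈ 8950 m/s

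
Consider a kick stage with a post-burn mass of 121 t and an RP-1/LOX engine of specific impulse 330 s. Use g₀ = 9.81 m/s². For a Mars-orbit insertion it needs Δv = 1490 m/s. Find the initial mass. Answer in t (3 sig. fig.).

v_e = Isp · g₀ = 330 × 9.81 = 3237.3 m/s.
m₀/m_f = exp(Δv / v_e) = exp(1490 / 3237.3) = exp(0.4603) = 1.5845.
m₀ = m_f × 1.5845 = 121 × 1.5845 = 191.725 t.

initial mass ≈ 192 t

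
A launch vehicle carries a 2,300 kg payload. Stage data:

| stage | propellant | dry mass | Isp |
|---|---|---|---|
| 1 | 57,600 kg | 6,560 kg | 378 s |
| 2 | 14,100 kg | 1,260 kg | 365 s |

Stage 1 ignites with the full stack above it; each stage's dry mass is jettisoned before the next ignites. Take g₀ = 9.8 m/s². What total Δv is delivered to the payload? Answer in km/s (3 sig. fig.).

Δv ≈ 10.2 km/s

Ignition mass of stage 1 = 57,600+6,560 + 14,100+1,260 + 2,300 = 81,820 kg.
Stage 1: m₀ = 81,820 kg, m_f = 81,820 − 57,600 = 24,220 kg; Δv = 378×9.8×ln(3.378) = 3704.4×1.2173 ≈ 4510 m/s.
Stage 2: m₀ = 17,660 kg, m_f = 17,660 − 14,100 = 3,560 kg; Δv = 365×9.8×ln(4.961) = 3577.0×1.6015 ≈ 5729 m/s.
Total Δv = 4510 + 5729 = 10239 m/s.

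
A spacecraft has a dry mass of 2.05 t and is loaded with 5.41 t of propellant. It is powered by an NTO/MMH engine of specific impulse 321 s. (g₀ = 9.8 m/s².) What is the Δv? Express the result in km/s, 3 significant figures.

Δv ≈ 4.06 km/s

v_e = Isp · g₀ = 321 × 9.8 = 3145.8 m/s.
m₀ = m_dry + m_prop = 2.05 + 5.41 = 7.46 t.
Rocket equation: Δv = v_e · ln(m₀/m_f) = 3145.8 × ln(3.639) = 3145.8 × 1.2917 ≈ 4063.5 m/s.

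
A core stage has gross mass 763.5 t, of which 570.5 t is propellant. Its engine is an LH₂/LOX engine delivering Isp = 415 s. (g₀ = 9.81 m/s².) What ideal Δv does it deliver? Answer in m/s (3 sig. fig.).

Δv ≈ 5600 m/s

v_e = Isp · g₀ = 415 × 9.81 = 4071.2 m/s.
m_f = m₀ − m_prop = 763.5 − 570.5 = 193 t.
Rocket equation: Δv = v_e · ln(m₀/m_f) = 4071.2 × ln(3.956) = 4071.2 × 1.3752 ≈ 5598.7 m/s.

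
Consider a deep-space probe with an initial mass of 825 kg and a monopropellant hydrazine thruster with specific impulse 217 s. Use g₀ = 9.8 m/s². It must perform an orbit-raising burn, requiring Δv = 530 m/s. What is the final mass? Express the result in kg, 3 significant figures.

final mass ≈ 643 kg

v_e = Isp · g₀ = 217 × 9.8 = 2126.6 m/s.
m₀/m_f = exp(Δv / v_e) = exp(530 / 2126.6) = exp(0.2492) = 1.2830.
m_f = m₀ / 1.2830 = 825 / 1.2830 = 643.024 kg.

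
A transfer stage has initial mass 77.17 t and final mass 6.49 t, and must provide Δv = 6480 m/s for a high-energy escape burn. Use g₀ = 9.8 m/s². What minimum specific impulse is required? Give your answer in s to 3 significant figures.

Isp ≈ 267 s

ln(m₀/m_f) = ln(77170/6490) = ln(11.89) = 2.4757.
Rocket equation: v_e = Δv / ln(m₀/m_f) = 6480 / 2.4757 = 2617.4 m/s.
Isp = v_e / g₀ = 2617.4 / 9.8 = 267.1 s.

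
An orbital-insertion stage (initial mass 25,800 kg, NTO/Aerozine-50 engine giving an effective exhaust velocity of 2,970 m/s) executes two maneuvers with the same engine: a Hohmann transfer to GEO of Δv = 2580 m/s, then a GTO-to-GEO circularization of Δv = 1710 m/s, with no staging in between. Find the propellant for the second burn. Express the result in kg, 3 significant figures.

After the first burn: m = 25800 × exp(−2580/2970.0) = 25800 × 0.41950 = 10,823.1 kg.
After the second burn: m = 10,823.1 × exp(−1710/2970.0) = 10,823.1 × 0.56228 = 6,085.61 kg.
Second-burn propellant = 10,823.1 − 6,085.61 = 4,737.49 kg.

propellant for the second burn ≈ 4740 kg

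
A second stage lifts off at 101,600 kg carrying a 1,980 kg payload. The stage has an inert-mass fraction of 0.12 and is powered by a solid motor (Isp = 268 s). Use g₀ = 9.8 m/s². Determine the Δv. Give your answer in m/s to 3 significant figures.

Stage wet mass = m₀ − payload = 101,600 − 1,980 = 99,620 kg.
Stage dry mass = ε × stage wet mass = 0.12 × 99,620 = 11,954.4 kg.
Burnout mass m_f = stage dry + payload = 11,954.4 + 1,980 = 13,934.4 kg.
v_e = Isp · g₀ = 268 × 9.8 = 2626.4 m/s.
By the Tsiolkovsky rocket equation, Δv = v_e · ln(101,600/13,934.4) = 2626.4 × ln(7.291) = 2626.4 × 1.9867 ≈ 5218 m/s.

Δv ≈ 5220 m/s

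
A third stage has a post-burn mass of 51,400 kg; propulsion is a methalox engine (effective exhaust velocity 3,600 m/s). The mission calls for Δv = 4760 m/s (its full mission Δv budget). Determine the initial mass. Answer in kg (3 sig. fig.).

By the Tsiolkovsky rocket equation, m₀/m_f = exp(Δv / v_e) = exp(4760 / 3600.0) = exp(1.3222) = 3.7517.
m₀ = m_f × 3.7517 = 51,400 × 3.7517 = 192,837 kg.

initial mass ≈ 193000 kg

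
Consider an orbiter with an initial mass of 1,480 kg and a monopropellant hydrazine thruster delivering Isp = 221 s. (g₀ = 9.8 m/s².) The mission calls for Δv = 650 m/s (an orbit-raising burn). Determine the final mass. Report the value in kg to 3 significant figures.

v_e = Isp · g₀ = 221 × 9.8 = 2165.8 m/s.
m₀/m_f = exp(Δv / v_e) = exp(650 / 2165.8) = exp(0.3001) = 1.3500.
m_f = m₀ / 1.3500 = 1,480 / 1.3500 = 1,096.3 kg.

final mass ≈ 1100 kg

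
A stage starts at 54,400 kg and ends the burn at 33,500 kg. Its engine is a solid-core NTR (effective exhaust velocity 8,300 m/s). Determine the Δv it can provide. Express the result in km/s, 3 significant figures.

Δv ≈ 4.02 km/s

Δv = v_e · ln(m₀/m_f) = 8300.0 × ln(1.624) = 8300.0 × 0.4848 ≈ 4024.0 m/s.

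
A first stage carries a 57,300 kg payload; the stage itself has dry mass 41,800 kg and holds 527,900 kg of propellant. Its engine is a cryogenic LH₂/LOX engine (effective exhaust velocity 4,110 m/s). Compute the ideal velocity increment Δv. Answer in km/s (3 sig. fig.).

Δv ≈ 7.58 km/s

m₀ = payload + dry + propellant = 57,300 + 41,800 + 527,900 = 627,000 kg.
m_f = payload + dry = 57,300 + 41,800 = 99,100 kg.
Using Δv = v_e ln(m₀/m_f): Δv = v_e · ln(m₀/m_f) = 4110.0 × ln(6.327) = 4110.0 × 1.8448 ≈ 7582.2 m/s.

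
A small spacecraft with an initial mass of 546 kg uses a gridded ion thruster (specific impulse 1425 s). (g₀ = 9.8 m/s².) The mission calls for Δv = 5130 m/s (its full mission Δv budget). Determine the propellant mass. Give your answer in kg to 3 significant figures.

v_e = Isp · g₀ = 1425 × 9.8 = 13965.0 m/s.
Rocket equation: m₀/m_f = exp(Δv / v_e) = exp(5130 / 13965.0) = exp(0.3673) = 1.4439.
m_f = 546 / 1.4439 = 378.143 kg, so propellant = m₀ − m_f = 546 − 378.143 = 167.857 kg.

propellant mass ≈ 168 kg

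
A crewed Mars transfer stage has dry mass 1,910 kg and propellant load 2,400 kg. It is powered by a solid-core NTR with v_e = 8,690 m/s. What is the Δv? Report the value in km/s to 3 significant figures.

m₀ = m_dry + m_prop = 1,910 + 2,400 = 4,310 kg.
Δv = v_e · ln(m₀/m_f) = 8690.0 × ln(2.257) = 8690.0 × 0.8138 ≈ 7072.2 m/s.

Δv ≈ 7.07 km/s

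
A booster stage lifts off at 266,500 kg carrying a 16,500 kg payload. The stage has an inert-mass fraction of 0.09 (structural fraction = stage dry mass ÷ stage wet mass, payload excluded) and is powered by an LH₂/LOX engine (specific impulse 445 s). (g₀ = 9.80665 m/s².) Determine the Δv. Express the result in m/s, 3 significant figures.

Stage wet mass = m₀ − payload = 266,500 − 16,500 = 250,000 kg.
Stage dry mass = ε × stage wet mass = 0.09 × 250,000 = 22,500 kg.
Burnout mass m_f = stage dry + payload = 22,500 + 16,500 = 39,000 kg.
v_e = Isp · g₀ = 445 × 9.80665 = 4364.0 m/s.
Δv = v_e · ln(266,500/39,000) = 4364.0 × ln(6.833) = 4364.0 × 1.9218 ≈ 8387 m/s.

Δv ≈ 8390 m/s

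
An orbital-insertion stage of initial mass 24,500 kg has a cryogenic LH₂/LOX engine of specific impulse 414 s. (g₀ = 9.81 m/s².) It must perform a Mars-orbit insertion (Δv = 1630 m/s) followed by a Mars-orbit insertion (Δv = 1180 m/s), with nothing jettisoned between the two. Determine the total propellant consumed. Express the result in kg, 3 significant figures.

total propellant consumed ≈ 12200 kg

v_e = Isp · g₀ = 414 × 9.81 = 4061.3 m/s.
After the first burn: m = 24500 × exp(−1630/4061.3) = 24500 × 0.66942 = 16,400.8 kg.
After the second burn: m = 16,400.8 × exp(−1180/4061.3) = 16,400.8 × 0.74786 = 12,265.5 kg.
Total propellant = m₀ − m_final = 24500 − 12,265.5 = 12,234.5 kg.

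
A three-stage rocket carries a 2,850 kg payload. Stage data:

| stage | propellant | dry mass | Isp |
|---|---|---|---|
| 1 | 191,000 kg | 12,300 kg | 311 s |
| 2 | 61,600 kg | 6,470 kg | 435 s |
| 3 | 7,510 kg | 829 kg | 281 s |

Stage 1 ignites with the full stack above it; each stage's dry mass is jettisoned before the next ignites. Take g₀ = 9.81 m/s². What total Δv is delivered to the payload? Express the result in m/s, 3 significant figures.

Δv ≈ 12900 m/s

Ignition mass of stage 1 = 191,000+12,300 + 61,600+6,470 + 7,510+829 + 2,850 = 282,559 kg.
Stage 1: m₀ = 282,559 kg, m_f = 282,559 − 191,000 = 91,559 kg; Δv = 311×9.81×ln(3.086) = 3050.9×1.1269 ≈ 3438 m/s.
Stage 2: m₀ = 79,259 kg, m_f = 79,259 − 61,600 = 17,659 kg; Δv = 435×9.81×ln(4.488) = 4267.4×1.5015 ≈ 6407 m/s.
Stage 3: m₀ = 11,189 kg, m_f = 11,189 − 7,510 = 3,679 kg; Δv = 281×9.81×ln(3.041) = 2756.6×1.1123 ≈ 3066 m/s.
Total Δv = 3438 + 6407 + 3066 = 12911 m/s.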